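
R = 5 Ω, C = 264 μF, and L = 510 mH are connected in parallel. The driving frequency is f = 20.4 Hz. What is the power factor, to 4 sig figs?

0.9957

ω = 2πf = 128.2 rad/s
X_L = ωL = 65.37 Ω
X_C = 1/(ωC) = 29.55 Ω
Parallel: admittances add. Y = 1/R + 1/(jωL) + jωC
Y = (0.2000 + j0.01854) S
|Y| = 0.2009 S → |Z| = 1/|Y| = 4.979 Ω, ∠Z = −∠Y = -5.297°
cos φ = cos(-5.297°) = 0.9957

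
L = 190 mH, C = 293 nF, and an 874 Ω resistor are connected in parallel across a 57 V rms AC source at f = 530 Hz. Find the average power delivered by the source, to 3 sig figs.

3.72 W

ω = 2πf = 3330 rad/s
X_L = ωL = 633 Ω
X_C = 1/(ωC) = 1020 Ω
Parallel: admittances add. Y = 1/R + 1/(jωL) + jωC
Y = (0.00114 − j0.000605) S
|Y| = 0.00129 S → |Z| = 1/|Y| = 773 Ω, ∠Z = −∠Y = 27.9°
I = V/|Z| = 73.8 mA
P = VI cos φ = 57 × 0.0738 × cos(27.9°) = 3.72 W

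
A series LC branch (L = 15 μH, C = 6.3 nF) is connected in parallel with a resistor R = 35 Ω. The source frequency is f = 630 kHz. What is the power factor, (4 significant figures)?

0.4824

ω = 2πf = 3.958e+06 rad/s
X_L = ωL = 59.38 Ω
X_C = 1/(ωC) = 40.10 Ω
Branch 1: Z₁ = R = 35.00 Ω
Branch 2 (series LC): Z₂ = j(X_L − X_C) = j19.28 Ω
Parallel: Z = Z₁Z₂/(Z₁+Z₂), |Z| = 16.89 Ω, ∠Z = 61.16°
cos φ = cos(61.16°) = 0.4824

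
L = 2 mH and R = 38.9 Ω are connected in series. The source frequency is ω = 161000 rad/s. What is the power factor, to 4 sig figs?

0.1199

X_L = ωL = 322.0 Ω
Z = 38.90 + j322.0 Ω
|Z| = √(38.90² + 322.0²) = 324.3 Ω
∠Z = arctan(322.0/38.90) = 83.11°
cos φ = cos(83.11°) = 0.1199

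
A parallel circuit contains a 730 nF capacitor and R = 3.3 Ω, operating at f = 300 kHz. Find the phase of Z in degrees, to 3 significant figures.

ω = 2πf = 1.885e+06 rad/s
X_C = 1/(ωC) = 0.727 Ω
Parallel: admittances add. Y = 1/R + jωC
Y = (0.303 + j1.38) S
|Y| = 1.41 S → |Z| = 1/|Y| = 0.710 Ω, ∠Z = −∠Y = -77.6°

-77.6°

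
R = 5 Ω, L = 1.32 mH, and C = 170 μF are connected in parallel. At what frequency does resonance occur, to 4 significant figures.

ω₀ = 1/√(LC) = 1/√(0.00132 × 0.00017) = 2111 rad/s
f₀ = ω₀/(2π) = 336.0 Hz

336.0 Hz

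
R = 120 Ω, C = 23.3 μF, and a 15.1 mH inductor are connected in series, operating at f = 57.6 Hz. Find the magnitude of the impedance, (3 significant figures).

165 Ω

ω = 2πf = 361.9 rad/s
X_L = ωL = 5.46 Ω
X_C = 1/(ωC) = 119 Ω
Net reactance X = X_L − X_C = -113 Ω
Z = 120 − j113 Ω
|Z| = √(120² + 113²) = 165 Ω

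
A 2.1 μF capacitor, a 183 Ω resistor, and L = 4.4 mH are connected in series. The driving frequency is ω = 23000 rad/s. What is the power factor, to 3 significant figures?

0.915

X_L = ωL = 101 Ω
X_C = 1/(ωC) = 20.7 Ω
Net reactance X = X_L − X_C = 80.5 Ω
Z = 183 + j80.5 Ω
|Z| = √(183² + 80.5²) = 200 Ω
∠Z = arctan(80.5/183) = 23.7°
cos φ = cos(23.7°) = 0.915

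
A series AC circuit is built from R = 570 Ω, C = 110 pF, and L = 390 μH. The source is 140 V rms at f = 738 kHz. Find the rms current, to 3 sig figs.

237 mA

ω = 2πf = 4.637e+06 rad/s
X_L = ωL = 1810 Ω
X_C = 1/(ωC) = 1960 Ω
Net reactance X = X_L − X_C = -152 Ω
Z = 570 − j152 Ω
|Z| = √(570² + 152²) = 590 Ω
I = V/|Z| = 140/590 = 237 mA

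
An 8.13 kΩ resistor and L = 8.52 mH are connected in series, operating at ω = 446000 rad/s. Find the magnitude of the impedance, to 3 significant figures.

X_L = ωL = 3800 Ω
Z = 8130 + j3800 Ω
|Z| = √(8130² + 3800²) = 8970 Ω

8970 Ω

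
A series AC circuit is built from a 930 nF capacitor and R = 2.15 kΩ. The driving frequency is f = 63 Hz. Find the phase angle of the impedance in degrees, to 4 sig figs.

ω = 2πf = 395.8 rad/s
X_C = 1/(ωC) = 2716 Ω
Z = 2150 − j2716 Ω
|Z| = √(2150² + 2716²) = 3464 Ω
∠Z = arctan(-2716/2150) = -51.64°

-51.64°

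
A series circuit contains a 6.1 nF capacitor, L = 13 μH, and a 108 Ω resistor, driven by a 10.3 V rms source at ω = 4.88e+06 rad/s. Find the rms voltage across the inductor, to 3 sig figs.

5.83 V

X_L = ωL = 63.4 Ω
X_C = 1/(ωC) = 33.6 Ω
Net reactance X = X_L − X_C = 29.8 Ω
Z = 108 + j29.8 Ω
|Z| = √(108² + 29.8²) = 112 Ω
I = V/|Z| = 91.9 mA
V_L = I·|Z_L| = 0.0919 × 63.4 = 5.83 V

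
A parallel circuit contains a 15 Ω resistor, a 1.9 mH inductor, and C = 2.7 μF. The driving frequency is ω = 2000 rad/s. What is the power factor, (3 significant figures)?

0.250

X_L = ωL = 3.80 Ω
X_C = 1/(ωC) = 185 Ω
Parallel: admittances add. Y = 1/R + 1/(jωL) + jωC
Y = (0.0667 − j0.258) S
|Y| = 0.266 S → |Z| = 1/|Y| = 3.76 Ω, ∠Z = −∠Y = 75.5°
cos φ = cos(75.5°) = 0.250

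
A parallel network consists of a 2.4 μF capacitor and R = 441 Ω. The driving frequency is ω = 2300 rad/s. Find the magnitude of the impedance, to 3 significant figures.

168 Ω

X_C = 1/(ωC) = 181 Ω
Parallel: admittances add. Y = 1/R + jωC
Y = (0.00227 + j0.00552) S
|Y| = 0.00597 S → |Z| = 1/|Y| = 168 Ω, ∠Z = −∠Y = -67.7°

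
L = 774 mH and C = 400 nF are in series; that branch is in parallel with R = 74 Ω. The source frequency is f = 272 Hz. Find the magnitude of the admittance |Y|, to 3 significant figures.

ω = 2πf = 1709 rad/s
X_L = ωL = 1320 Ω
X_C = 1/(ωC) = 1460 Ω
Branch 1: Z₁ = R = 74.0 Ω
Branch 2 (series LC): Z₂ = j(X_L − X_C) = −j140 Ω
Parallel: Z = Z₁Z₂/(Z₁+Z₂), |Z| = 65.4 Ω, ∠Z = -27.9°
|Y| = 1/|Z| = 15.3 mS

15.3 mS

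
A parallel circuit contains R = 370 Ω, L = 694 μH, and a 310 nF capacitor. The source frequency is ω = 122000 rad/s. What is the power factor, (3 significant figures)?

X_L = ωL = 84.7 Ω
X_C = 1/(ωC) = 26.4 Ω
Parallel: admittances add. Y = 1/R + 1/(jωL) + jωC
Y = (0.00270 + j0.0260) S
|Y| = 0.0261 S → |Z| = 1/|Y| = 38.2 Ω, ∠Z = −∠Y = -84.1°
cos φ = cos(-84.1°) = 0.103

0.103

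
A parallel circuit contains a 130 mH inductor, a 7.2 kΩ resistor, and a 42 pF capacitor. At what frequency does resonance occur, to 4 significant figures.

ω₀ = 1/√(LC) = 1/√(0.13 × 4.2e-11) = 428000 rad/s
f₀ = ω₀/(2π) = 68.11 kHz

68.11 kHz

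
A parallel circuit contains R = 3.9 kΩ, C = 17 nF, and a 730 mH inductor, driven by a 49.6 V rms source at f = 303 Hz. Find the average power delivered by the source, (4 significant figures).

630.8 mW

ω = 2πf = 1904 rad/s
X_L = ωL = 1390 Ω
X_C = 1/(ωC) = 30900 Ω
Parallel: admittances add. Y = 1/R + 1/(jωL) + jωC
Y = (0.0002564 − j0.0006872) S
|Y| = 0.0007335 S → |Z| = 1/|Y| = 1363 Ω, ∠Z = −∠Y = 69.54°
I = V/|Z| = 36.38 mA
P = VI cos φ = 49.6 × 0.03638 × cos(69.54°) = 630.8 mW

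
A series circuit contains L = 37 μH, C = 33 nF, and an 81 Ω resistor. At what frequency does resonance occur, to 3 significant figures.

ω₀ = 1/√(LC) = 1/√(3.7e-05 × 3.3e-08) = 905000 rad/s
f₀ = ω₀/(2π) = 144 kHz

144 kHz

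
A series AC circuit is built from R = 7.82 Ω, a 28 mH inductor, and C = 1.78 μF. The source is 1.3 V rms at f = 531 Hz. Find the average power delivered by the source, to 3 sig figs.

2.33 mW

ω = 2πf = 3336 rad/s
X_L = ωL = 93.4 Ω
X_C = 1/(ωC) = 168 Ω
Net reactance X = X_L − X_C = -75.0 Ω
Z = 7.82 − j75.0 Ω
|Z| = √(7.82² + 75.0²) = 75.4 Ω
∠Z = arctan(-75.0/7.82) = -84.0°
I = V/|Z| = 17.2 mA
P = VI cos φ = 1.3 × 0.0172 × cos(-84.0°) = 2.33 mW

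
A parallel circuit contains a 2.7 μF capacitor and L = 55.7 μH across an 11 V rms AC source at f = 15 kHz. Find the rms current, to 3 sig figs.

704 mA

ω = 2πf = 94250 rad/s
X_L = ωL = 5.25 Ω
X_C = 1/(ωC) = 3.93 Ω
Parallel: admittances add. Y = 1/(jωL) + jωC
Y = (0 + j0.0640) S
|Y| = 0.0640 S → |Z| = 1/|Y| = 15.6 Ω, ∠Z = −∠Y = -90.0°
I = V/|Z| = 11/15.6 = 704 mA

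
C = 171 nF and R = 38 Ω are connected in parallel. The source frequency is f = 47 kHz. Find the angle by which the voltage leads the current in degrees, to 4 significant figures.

ω = 2πf = 295300 rad/s
X_C = 1/(ωC) = 19.80 Ω
Parallel: admittances add. Y = 1/R + jωC
Y = (0.02632 + j0.05050) S
|Y| = 0.05694 S → |Z| = 1/|Y| = 17.56 Ω, ∠Z = −∠Y = -62.47°

-62.47°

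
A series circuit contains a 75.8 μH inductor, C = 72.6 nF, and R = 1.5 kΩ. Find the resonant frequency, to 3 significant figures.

67.8 kHz

ω₀ = 1/√(LC) = 1/√(7.58e-05 × 7.26e-08) = 426300 rad/s
f₀ = ω₀/(2π) = 67.8 kHz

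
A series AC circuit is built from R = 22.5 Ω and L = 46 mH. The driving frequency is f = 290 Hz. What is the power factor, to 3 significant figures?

0.259

ω = 2πf = 1822 rad/s
X_L = ωL = 83.8 Ω
Z = 22.5 + j83.8 Ω
|Z| = √(22.5² + 83.8²) = 86.8 Ω
∠Z = arctan(83.8/22.5) = 75.0°
cos φ = cos(75.0°) = 0.259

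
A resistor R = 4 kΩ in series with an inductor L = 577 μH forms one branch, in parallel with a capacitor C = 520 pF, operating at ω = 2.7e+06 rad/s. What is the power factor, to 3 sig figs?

X_L = ωL = 1560 Ω
X_C = 1/(ωC) = 712 Ω
Branch 1 (R+jX_L): Z₁ = 4000 + j1560 Ω, |Z₁| = 4290 Ω
Branch 2 (−jX_C): Z₂ = −j712 Ω
Parallel: Z = Z₁Z₂/(Z₁+Z₂), |Z| = 748 Ω, ∠Z = -80.7°
cos φ = cos(-80.7°) = 0.162

0.162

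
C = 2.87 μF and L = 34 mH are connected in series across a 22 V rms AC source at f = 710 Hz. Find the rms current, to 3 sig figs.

299 mA

ω = 2πf = 4461 rad/s
X_L = ωL = 152 Ω
X_C = 1/(ωC) = 78.1 Ω
Net reactance X = X_L − X_C = 73.6 Ω
Z = j73.6 Ω
|Z| = √(0² + 73.6²) = 73.6 Ω
I = V/|Z| = 22/73.6 = 299 mA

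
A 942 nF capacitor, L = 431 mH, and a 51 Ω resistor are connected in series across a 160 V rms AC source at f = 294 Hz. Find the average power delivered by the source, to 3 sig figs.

ω = 2πf = 1847 rad/s
X_L = ωL = 796 Ω
X_C = 1/(ωC) = 575 Ω
Net reactance X = X_L − X_C = 221 Ω
Z = 51.0 + j221 Ω
|Z| = √(51.0² + 221²) = 227 Ω
∠Z = arctan(221/51.0) = 77.0°
I = V/|Z| = 704 mA
P = VI cos φ = 160 × 0.704 × cos(77.0°) = 25.3 W

25.3 W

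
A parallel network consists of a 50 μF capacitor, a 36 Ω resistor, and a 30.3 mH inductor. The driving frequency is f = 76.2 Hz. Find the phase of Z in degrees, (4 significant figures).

58.31°

ω = 2πf = 478.8 rad/s
X_L = ωL = 14.51 Ω
X_C = 1/(ωC) = 41.77 Ω
Parallel: admittances add. Y = 1/R + 1/(jωL) + jωC
Y = (0.02778 − j0.04499) S
|Y| = 0.05288 S → |Z| = 1/|Y| = 18.91 Ω, ∠Z = −∠Y = 58.31°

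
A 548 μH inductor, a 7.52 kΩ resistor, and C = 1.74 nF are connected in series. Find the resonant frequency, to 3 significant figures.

163 kHz

ω₀ = 1/√(LC) = 1/√(0.000548 × 1.74e-09) = 1.024e+06 rad/s
f₀ = ω₀/(2π) = 163 kHz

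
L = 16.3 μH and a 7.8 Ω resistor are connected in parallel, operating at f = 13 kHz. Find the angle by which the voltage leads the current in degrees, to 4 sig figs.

80.31°

ω = 2πf = 81680 rad/s
X_L = ωL = 1.331 Ω
Parallel: admittances add. Y = 1/R + 1/(jωL)
Y = (0.1282 − j0.7511) S
|Y| = 0.7619 S → |Z| = 1/|Y| = 1.312 Ω, ∠Z = −∠Y = 80.31°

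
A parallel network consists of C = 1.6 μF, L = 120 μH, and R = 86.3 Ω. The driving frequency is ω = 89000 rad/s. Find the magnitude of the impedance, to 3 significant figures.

X_L = ωL = 10.7 Ω
X_C = 1/(ωC) = 7.02 Ω
Parallel: admittances add. Y = 1/R + 1/(jωL) + jωC
Y = (0.0116 + j0.0488) S
|Y| = 0.0501 S → |Z| = 1/|Y| = 20.0 Ω, ∠Z = −∠Y = -76.6°

20.0 Ω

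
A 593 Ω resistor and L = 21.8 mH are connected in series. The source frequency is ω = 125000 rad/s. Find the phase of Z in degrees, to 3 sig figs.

77.7°

X_L = ωL = 2720 Ω
Z = 593 + j2720 Ω
|Z| = √(593² + 2720²) = 2790 Ω
∠Z = arctan(2720/593) = 77.7°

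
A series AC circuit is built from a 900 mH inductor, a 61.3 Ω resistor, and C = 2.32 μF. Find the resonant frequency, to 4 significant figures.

ω₀ = 1/√(LC) = 1/√(0.9 × 2.32e-06) = 692.0 rad/s
f₀ = ω₀/(2π) = 110.1 Hz

110.1 Hz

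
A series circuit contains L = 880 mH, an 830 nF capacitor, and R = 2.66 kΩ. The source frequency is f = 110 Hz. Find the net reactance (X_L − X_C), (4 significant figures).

-1135 Ω

ω = 2πf = 691.2 rad/s
X_L = ωL = 608.2 Ω
X_C = 1/(ωC) = 1743 Ω
X = 608.2 − 1743 = -1135 Ω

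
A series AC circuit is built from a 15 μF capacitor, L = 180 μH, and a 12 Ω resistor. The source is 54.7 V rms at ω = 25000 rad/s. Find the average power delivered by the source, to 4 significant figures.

243.7 W

X_L = ωL = 4.500 Ω
X_C = 1/(ωC) = 2.667 Ω
Net reactance X = X_L − X_C = 1.833 Ω
Z = 12.00 + j1.833 Ω
|Z| = √(12.00² + 1.833²) = 12.14 Ω
∠Z = arctan(1.833/12.00) = 8.686°
I = V/|Z| = 4.506 A
P = VI cos φ = 54.7 × 4.506 × cos(8.686°) = 243.7 W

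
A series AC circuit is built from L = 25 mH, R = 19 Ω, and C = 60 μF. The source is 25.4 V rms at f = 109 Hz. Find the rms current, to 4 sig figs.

ω = 2πf = 684.9 rad/s
X_L = ωL = 17.12 Ω
X_C = 1/(ωC) = 24.34 Ω
Net reactance X = X_L − X_C = -7.214 Ω
Z = 19.00 − j7.214 Ω
|Z| = √(19.00² + 7.214²) = 20.32 Ω
I = V/|Z| = 25.4/20.32 = 1.250 A

1.250 A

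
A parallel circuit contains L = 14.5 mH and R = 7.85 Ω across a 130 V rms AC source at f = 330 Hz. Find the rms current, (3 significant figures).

17.1 A

ω = 2πf = 2073 rad/s
X_L = ωL = 30.1 Ω
Parallel: admittances add. Y = 1/R + 1/(jωL)
Y = (0.127 − j0.0333) S
|Y| = 0.132 S → |Z| = 1/|Y| = 7.60 Ω, ∠Z = −∠Y = 14.6°
I = V/|Z| = 130/7.60 = 17.1 A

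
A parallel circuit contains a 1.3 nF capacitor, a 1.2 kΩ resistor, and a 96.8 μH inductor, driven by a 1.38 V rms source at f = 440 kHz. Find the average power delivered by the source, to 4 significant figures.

ω = 2πf = 2.765e+06 rad/s
X_L = ωL = 267.6 Ω
X_C = 1/(ωC) = 278.2 Ω
Parallel: admittances add. Y = 1/R + 1/(jωL) + jωC
Y = (0.0008333 − j0.0001428) S
|Y| = 0.0008455 S → |Z| = 1/|Y| = 1183 Ω, ∠Z = −∠Y = 9.721°
I = V/|Z| = 1.167 mA
P = VI cos φ = 1.38 × 0.001167 × cos(9.721°) = 1.587 mW

1.587 mW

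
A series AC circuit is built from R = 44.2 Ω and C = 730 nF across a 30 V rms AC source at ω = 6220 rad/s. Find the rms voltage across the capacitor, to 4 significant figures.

X_C = 1/(ωC) = 220.2 Ω
Z = 44.20 − j220.2 Ω
|Z| = √(44.20² + 220.2²) = 224.6 Ω
I = V/|Z| = 133.6 mA
V_C = I·|Z_C| = 0.1336 × 220.2 = 29.41 V

29.41 V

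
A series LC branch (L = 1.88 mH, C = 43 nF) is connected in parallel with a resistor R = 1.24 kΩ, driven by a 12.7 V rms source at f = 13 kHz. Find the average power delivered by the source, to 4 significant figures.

ω = 2πf = 81680 rad/s
X_L = ωL = 153.6 Ω
X_C = 1/(ωC) = 284.7 Ω
Branch 1: Z₁ = R = 1240 Ω
Branch 2 (series LC): Z₂ = j(X_L − X_C) = −j131.2 Ω
Parallel: Z = Z₁Z₂/(Z₁+Z₂), |Z| = 130.4 Ω, ∠Z = -83.96°
I = V/|Z| = 97.37 mA
P = VI cos φ = 12.7 × 0.09737 × cos(-83.96°) = 130.1 mW

130.1 mW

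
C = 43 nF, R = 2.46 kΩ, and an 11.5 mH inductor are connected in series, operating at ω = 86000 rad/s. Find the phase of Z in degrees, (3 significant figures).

X_L = ωL = 989 Ω
X_C = 1/(ωC) = 270 Ω
Net reactance X = X_L − X_C = 719 Ω
Z = 2460 + j719 Ω
|Z| = √(2460² + 719²) = 2560 Ω
∠Z = arctan(719/2460) = 16.3°

16.3°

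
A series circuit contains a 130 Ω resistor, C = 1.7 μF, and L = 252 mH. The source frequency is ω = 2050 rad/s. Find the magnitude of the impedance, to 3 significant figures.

X_L = ωL = 517 Ω
X_C = 1/(ωC) = 287 Ω
Net reactance X = X_L − X_C = 230 Ω
Z = 130 + j230 Ω
|Z| = √(130² + 230²) = 264 Ω

264 Ω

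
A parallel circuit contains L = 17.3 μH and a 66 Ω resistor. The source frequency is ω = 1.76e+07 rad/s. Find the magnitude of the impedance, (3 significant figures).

64.5 Ω

X_L = ωL = 304 Ω
Parallel: admittances add. Y = 1/R + 1/(jωL)
Y = (0.0152 − j0.00328) S
|Y| = 0.0155 S → |Z| = 1/|Y| = 64.5 Ω, ∠Z = −∠Y = 12.2°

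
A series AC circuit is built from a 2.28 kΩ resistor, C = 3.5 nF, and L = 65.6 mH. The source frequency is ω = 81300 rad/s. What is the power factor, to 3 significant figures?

0.782

X_L = ωL = 5330 Ω
X_C = 1/(ωC) = 3510 Ω
Net reactance X = X_L − X_C = 1820 Ω
Z = 2280 + j1820 Ω
|Z| = √(2280² + 1820²) = 2920 Ω
∠Z = arctan(1820/2280) = 38.6°
cos φ = cos(38.6°) = 0.782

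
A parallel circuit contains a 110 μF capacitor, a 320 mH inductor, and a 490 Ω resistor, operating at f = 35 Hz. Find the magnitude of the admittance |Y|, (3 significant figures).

ω = 2πf = 219.9 rad/s
X_L = ωL = 70.4 Ω
X_C = 1/(ωC) = 41.3 Ω
Parallel: admittances add. Y = 1/R + 1/(jωL) + jωC
Y = (0.00204 + j0.00998) S
|Y| = 0.0102 S → |Z| = 1/|Y| = 98.2 Ω, ∠Z = −∠Y = -78.4°

10.2 mS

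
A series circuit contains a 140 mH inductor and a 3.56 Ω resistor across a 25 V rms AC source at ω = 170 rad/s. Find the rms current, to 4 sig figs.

1.039 A

X_L = ωL = 23.80 Ω
Z = 3.560 + j23.80 Ω
|Z| = √(3.560² + 23.80²) = 24.06 Ω
I = V/|Z| = 25/24.06 = 1.039 A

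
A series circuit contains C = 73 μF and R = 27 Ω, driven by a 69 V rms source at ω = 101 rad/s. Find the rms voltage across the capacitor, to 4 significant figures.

X_C = 1/(ωC) = 135.6 Ω
Z = 27.00 − j135.6 Ω
|Z| = √(27.00² + 135.6²) = 138.3 Ω
I = V/|Z| = 498.9 mA
V_C = I·|Z_C| = 0.4989 × 135.6 = 67.67 V

67.67 V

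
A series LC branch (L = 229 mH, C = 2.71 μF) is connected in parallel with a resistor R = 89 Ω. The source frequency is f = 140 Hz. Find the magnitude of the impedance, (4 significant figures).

82.40 Ω

ω = 2πf = 879.6 rad/s
X_L = ωL = 201.4 Ω
X_C = 1/(ωC) = 419.5 Ω
Branch 1: Z₁ = R = 89.00 Ω
Branch 2 (series LC): Z₂ = j(X_L − X_C) = −j218.1 Ω
Parallel: Z = Z₁Z₂/(Z₁+Z₂), |Z| = 82.40 Ω, ∠Z = -22.20°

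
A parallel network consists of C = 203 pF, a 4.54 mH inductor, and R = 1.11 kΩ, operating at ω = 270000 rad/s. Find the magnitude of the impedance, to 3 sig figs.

848 Ω

X_L = ωL = 1230 Ω
X_C = 1/(ωC) = 18200 Ω
Parallel: admittances add. Y = 1/R + 1/(jωL) + jωC
Y = (0.000901 − j0.000761) S
|Y| = 0.00118 S → |Z| = 1/|Y| = 848 Ω, ∠Z = −∠Y = 40.2°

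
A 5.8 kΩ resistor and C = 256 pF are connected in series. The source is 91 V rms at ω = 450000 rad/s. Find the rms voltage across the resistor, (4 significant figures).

X_C = 1/(ωC) = 8681 Ω
Z = 5800 − j8681 Ω
|Z| = √(5800² + 8681²) = 10440 Ω
I = V/|Z| = 8.717 mA
V_R = I·|Z_R| = 0.008717 × 5800 = 50.56 V

50.56 V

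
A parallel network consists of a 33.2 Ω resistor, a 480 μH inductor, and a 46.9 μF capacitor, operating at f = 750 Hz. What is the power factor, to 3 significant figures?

0.135

ω = 2πf = 4712 rad/s
X_L = ωL = 2.26 Ω
X_C = 1/(ωC) = 4.52 Ω
Parallel: admittances add. Y = 1/R + 1/(jωL) + jωC
Y = (0.0301 − j0.221) S
|Y| = 0.223 S → |Z| = 1/|Y| = 4.48 Ω, ∠Z = −∠Y = 82.2°
cos φ = cos(82.2°) = 0.135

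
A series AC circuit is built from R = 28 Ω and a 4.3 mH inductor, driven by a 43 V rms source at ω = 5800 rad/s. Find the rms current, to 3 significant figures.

X_L = ωL = 24.9 Ω
Z = 28.0 + j24.9 Ω
|Z| = √(28.0² + 24.9²) = 37.5 Ω
I = V/|Z| = 43/37.5 = 1.15 A

1.15 A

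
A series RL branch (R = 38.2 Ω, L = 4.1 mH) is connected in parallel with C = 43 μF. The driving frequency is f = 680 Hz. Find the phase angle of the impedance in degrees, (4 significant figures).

-82.91°

ω = 2πf = 4273 rad/s
X_L = ωL = 17.52 Ω
X_C = 1/(ωC) = 5.443 Ω
Branch 1 (R+jX_L): Z₁ = 38.20 + j17.52 Ω, |Z₁| = 42.03 Ω
Branch 2 (−jX_C): Z₂ = −j5.443 Ω
Parallel: Z = Z₁Z₂/(Z₁+Z₂), |Z| = 5.710 Ω, ∠Z = -82.91°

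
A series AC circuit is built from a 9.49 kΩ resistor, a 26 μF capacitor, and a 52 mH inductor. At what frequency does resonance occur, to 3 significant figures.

137 Hz

ω₀ = 1/√(LC) = 1/√(0.052 × 2.6e-05) = 860.0 rad/s
f₀ = ω₀/(2π) = 137 Hz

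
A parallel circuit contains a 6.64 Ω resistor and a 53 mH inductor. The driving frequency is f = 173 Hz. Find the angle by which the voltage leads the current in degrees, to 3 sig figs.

6.57°

ω = 2πf = 1087 rad/s
X_L = ωL = 57.6 Ω
Parallel: admittances add. Y = 1/R + 1/(jωL)
Y = (0.151 − j0.0174) S
|Y| = 0.152 S → |Z| = 1/|Y| = 6.60 Ω, ∠Z = −∠Y = 6.57°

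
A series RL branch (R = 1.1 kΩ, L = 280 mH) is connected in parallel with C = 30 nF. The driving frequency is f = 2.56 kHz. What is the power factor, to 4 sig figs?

ω = 2πf = 16080 rad/s
X_L = ωL = 4504 Ω
X_C = 1/(ωC) = 2072 Ω
Branch 1 (R+jX_L): Z₁ = 1100 + j4504 Ω, |Z₁| = 4636 Ω
Branch 2 (−jX_C): Z₂ = −j2072 Ω
Parallel: Z = Z₁Z₂/(Z₁+Z₂), |Z| = 3600 Ω, ∠Z = -79.38°
cos φ = cos(-79.38°) = 0.1842

0.1842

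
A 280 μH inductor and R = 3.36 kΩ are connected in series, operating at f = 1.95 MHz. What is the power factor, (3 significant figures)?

0.700

ω = 2πf = 1.225e+07 rad/s
X_L = ωL = 3430 Ω
Z = 3360 + j3430 Ω
|Z| = √(3360² + 3430²) = 4800 Ω
∠Z = arctan(3430/3360) = 45.6°
cos φ = cos(45.6°) = 0.700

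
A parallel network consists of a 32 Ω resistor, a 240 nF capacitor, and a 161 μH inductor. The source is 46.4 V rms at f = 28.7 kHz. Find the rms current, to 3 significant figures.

1.51 A

ω = 2πf = 180300 rad/s
X_L = ωL = 29.0 Ω
X_C = 1/(ωC) = 23.1 Ω
Parallel: admittances add. Y = 1/R + 1/(jωL) + jωC
Y = (0.0312 + j0.00883) S
|Y| = 0.0325 S → |Z| = 1/|Y| = 30.8 Ω, ∠Z = −∠Y = -15.8°
I = V/|Z| = 46.4/30.8 = 1.51 A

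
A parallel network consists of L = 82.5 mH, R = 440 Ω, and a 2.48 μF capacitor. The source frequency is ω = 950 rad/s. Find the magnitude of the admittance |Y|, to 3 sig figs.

X_L = ωL = 78.4 Ω
X_C = 1/(ωC) = 424 Ω
Parallel: admittances add. Y = 1/R + 1/(jωL) + jωC
Y = (0.00227 − j0.0104) S
|Y| = 0.0106 S → |Z| = 1/|Y| = 93.9 Ω, ∠Z = −∠Y = 77.7°

10.6 mS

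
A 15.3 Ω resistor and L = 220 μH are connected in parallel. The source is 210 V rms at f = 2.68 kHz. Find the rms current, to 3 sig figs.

ω = 2πf = 16840 rad/s
X_L = ωL = 3.70 Ω
Parallel: admittances add. Y = 1/R + 1/(jωL)
Y = (0.0654 − j0.270) S
|Y| = 0.278 S → |Z| = 1/|Y| = 3.60 Ω, ∠Z = −∠Y = 76.4°
I = V/|Z| = 210/3.60 = 58.3 A

58.3 A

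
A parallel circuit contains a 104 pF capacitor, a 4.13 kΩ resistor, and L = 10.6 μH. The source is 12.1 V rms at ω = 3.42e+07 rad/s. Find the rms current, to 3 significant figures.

10.1 mA

X_L = ωL = 363 Ω
X_C = 1/(ωC) = 281 Ω
Parallel: admittances add. Y = 1/R + 1/(jωL) + jωC
Y = (0.000242 + j0.000798) S
|Y| = 0.000834 S → |Z| = 1/|Y| = 1200 Ω, ∠Z = −∠Y = -73.1°
I = V/|Z| = 12.1/1200 = 10.1 mA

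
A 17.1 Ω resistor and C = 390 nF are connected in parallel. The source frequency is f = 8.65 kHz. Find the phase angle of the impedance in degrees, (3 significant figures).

ω = 2πf = 54350 rad/s
X_C = 1/(ωC) = 47.2 Ω
Parallel: admittances add. Y = 1/R + jωC
Y = (0.0585 + j0.0212) S
|Y| = 0.0622 S → |Z| = 1/|Y| = 16.1 Ω, ∠Z = −∠Y = -19.9°

-19.9°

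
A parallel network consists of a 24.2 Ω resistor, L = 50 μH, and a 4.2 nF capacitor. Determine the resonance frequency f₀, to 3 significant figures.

347 kHz

ω₀ = 1/√(LC) = 1/√(5e-05 × 4.2e-09) = 2.182e+06 rad/s
f₀ = ω₀/(2π) = 347 kHz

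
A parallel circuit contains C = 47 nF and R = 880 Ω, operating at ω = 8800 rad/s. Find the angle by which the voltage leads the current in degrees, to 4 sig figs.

X_C = 1/(ωC) = 2418 Ω
Parallel: admittances add. Y = 1/R + jωC
Y = (0.001136 + j0.0004136) S
|Y| = 0.001209 S → |Z| = 1/|Y| = 826.9 Ω, ∠Z = −∠Y = -20.00°

-20.00°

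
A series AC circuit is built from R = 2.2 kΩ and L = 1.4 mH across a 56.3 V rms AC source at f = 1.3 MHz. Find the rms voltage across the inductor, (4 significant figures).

55.29 V

ω = 2πf = 8.168e+06 rad/s
X_L = ωL = 11440 Ω
Z = 2200 + j11440 Ω
|Z| = √(2200² + 11440²) = 11650 Ω
I = V/|Z| = 4.835 mA
V_L = I·|Z_L| = 0.004835 × 11440 = 55.29 V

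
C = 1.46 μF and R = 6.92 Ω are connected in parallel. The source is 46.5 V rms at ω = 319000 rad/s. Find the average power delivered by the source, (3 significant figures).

X_C = 1/(ωC) = 2.15 Ω
Parallel: admittances add. Y = 1/R + jωC
Y = (0.145 + j0.466) S
|Y| = 0.488 S → |Z| = 1/|Y| = 2.05 Ω, ∠Z = −∠Y = -72.8°
I = V/|Z| = 22.7 A
P = VI cos φ = 46.5 × 22.7 × cos(-72.8°) = 312 W

312 W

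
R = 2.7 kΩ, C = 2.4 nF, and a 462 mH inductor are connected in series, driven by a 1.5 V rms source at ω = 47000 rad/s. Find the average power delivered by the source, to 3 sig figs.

35.2 μW

X_L = ωL = 21700 Ω
X_C = 1/(ωC) = 8870 Ω
Net reactance X = X_L − X_C = 12800 Ω
Z = 2700 + j12800 Ω
|Z| = √(2700² + 12800²) = 13100 Ω
∠Z = arctan(12800/2700) = 78.1°
I = V/|Z| = 114 μA
P = VI cos φ = 1.5 × 0.000114 × cos(78.1°) = 35.2 μW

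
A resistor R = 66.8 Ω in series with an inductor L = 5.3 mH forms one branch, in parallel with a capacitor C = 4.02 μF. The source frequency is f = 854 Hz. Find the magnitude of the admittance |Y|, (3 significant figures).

20.5 mS

ω = 2πf = 5366 rad/s
X_L = ωL = 28.4 Ω
X_C = 1/(ωC) = 46.4 Ω
Branch 1 (R+jX_L): Z₁ = 66.8 + j28.4 Ω, |Z₁| = 72.6 Ω
Branch 2 (−jX_C): Z₂ = −j46.4 Ω
Parallel: Z = Z₁Z₂/(Z₁+Z₂), |Z| = 48.7 Ω, ∠Z = -51.9°
|Y| = 1/|Z| = 20.5 mS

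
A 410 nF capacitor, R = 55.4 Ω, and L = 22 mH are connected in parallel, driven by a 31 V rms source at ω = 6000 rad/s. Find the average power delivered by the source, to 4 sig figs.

X_L = ωL = 132.0 Ω
X_C = 1/(ωC) = 406.5 Ω
Parallel: admittances add. Y = 1/R + 1/(jωL) + jωC
Y = (0.01805 − j0.005116) S
|Y| = 0.01876 S → |Z| = 1/|Y| = 53.30 Ω, ∠Z = −∠Y = 15.82°
I = V/|Z| = 581.6 mA
P = VI cos φ = 31 × 0.5816 × cos(15.82°) = 17.35 W

17.35 W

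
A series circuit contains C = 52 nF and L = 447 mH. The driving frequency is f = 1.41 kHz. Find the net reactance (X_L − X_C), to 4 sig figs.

ω = 2πf = 8859 rad/s
X_L = ωL = 3960 Ω
X_C = 1/(ωC) = 2171 Ω
X = 3960 − 2171 = 1789 Ω

1789 Ω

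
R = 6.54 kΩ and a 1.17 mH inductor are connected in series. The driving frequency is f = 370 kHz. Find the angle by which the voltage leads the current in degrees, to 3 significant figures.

ω = 2πf = 2.325e+06 rad/s
X_L = ωL = 2720 Ω
Z = 6540 + j2720 Ω
|Z| = √(6540² + 2720²) = 7080 Ω
∠Z = arctan(2720/6540) = 22.6°

22.6°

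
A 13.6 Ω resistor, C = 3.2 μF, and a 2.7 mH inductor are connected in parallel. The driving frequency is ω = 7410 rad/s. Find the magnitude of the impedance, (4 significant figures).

12.81 Ω

X_L = ωL = 20.01 Ω
X_C = 1/(ωC) = 42.17 Ω
Parallel: admittances add. Y = 1/R + 1/(jωL) + jωC
Y = (0.07353 − j0.02627) S
|Y| = 0.07808 S → |Z| = 1/|Y| = 12.81 Ω, ∠Z = −∠Y = 19.66°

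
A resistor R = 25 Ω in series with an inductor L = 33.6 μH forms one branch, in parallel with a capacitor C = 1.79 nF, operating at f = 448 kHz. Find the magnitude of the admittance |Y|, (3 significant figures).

5.50 mS

ω = 2πf = 2.815e+06 rad/s
X_L = ωL = 94.6 Ω
X_C = 1/(ωC) = 198 Ω
Branch 1 (R+jX_L): Z₁ = 25.0 + j94.6 Ω, |Z₁| = 97.8 Ω
Branch 2 (−jX_C): Z₂ = −j198 Ω
Parallel: Z = Z₁Z₂/(Z₁+Z₂), |Z| = 182 Ω, ∠Z = 61.7°
|Y| = 1/|Z| = 5.50 mS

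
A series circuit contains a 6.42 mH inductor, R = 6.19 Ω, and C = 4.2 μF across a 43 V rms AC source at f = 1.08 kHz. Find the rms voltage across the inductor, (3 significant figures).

178 V

ω = 2πf = 6786 rad/s
X_L = ωL = 43.6 Ω
X_C = 1/(ωC) = 35.1 Ω
Net reactance X = X_L − X_C = 8.48 Ω
Z = 6.19 + j8.48 Ω
|Z| = √(6.19² + 8.48²) = 10.5 Ω
I = V/|Z| = 4.10 A
V_L = I·|Z_L| = 4.10 × 43.6 = 178 V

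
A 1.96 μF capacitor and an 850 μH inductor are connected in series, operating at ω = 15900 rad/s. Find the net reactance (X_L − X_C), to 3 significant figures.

X_L = ωL = 13.5 Ω
X_C = 1/(ωC) = 32.1 Ω
X = 13.5 − 32.1 = -18.6 Ω

-18.6 Ω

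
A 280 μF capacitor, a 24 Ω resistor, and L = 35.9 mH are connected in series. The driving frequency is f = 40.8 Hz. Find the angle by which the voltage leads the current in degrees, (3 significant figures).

ω = 2πf = 256.4 rad/s
X_L = ωL = 9.20 Ω
X_C = 1/(ωC) = 13.9 Ω
Net reactance X = X_L − X_C = -4.73 Ω
Z = 24.0 − j4.73 Ω
|Z| = √(24.0² + 4.73²) = 24.5 Ω
∠Z = arctan(-4.73/24.0) = -11.1°

-11.1°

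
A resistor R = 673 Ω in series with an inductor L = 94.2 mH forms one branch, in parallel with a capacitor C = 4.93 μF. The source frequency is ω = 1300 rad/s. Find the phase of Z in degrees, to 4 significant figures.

-76.83°

X_L = ωL = 122.5 Ω
X_C = 1/(ωC) = 156.0 Ω
Branch 1 (R+jX_L): Z₁ = 673.0 + j122.5 Ω, |Z₁| = 684.1 Ω
Branch 2 (−jX_C): Z₂ = −j156.0 Ω
Parallel: Z = Z₁Z₂/(Z₁+Z₂), |Z| = 158.4 Ω, ∠Z = -76.83°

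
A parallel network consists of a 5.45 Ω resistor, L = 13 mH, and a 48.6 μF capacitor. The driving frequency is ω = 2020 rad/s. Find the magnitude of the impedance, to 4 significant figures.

5.179 Ω

X_L = ωL = 26.26 Ω
X_C = 1/(ωC) = 10.19 Ω
Parallel: admittances add. Y = 1/R + 1/(jωL) + jωC
Y = (0.1835 + j0.06009) S
|Y| = 0.1931 S → |Z| = 1/|Y| = 5.179 Ω, ∠Z = −∠Y = -18.13°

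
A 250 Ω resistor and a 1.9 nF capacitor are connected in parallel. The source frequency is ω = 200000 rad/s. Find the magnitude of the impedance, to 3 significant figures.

X_C = 1/(ωC) = 2630 Ω
Parallel: admittances add. Y = 1/R + jωC
Y = (0.00400 + j0.000380) S
|Y| = 0.00402 S → |Z| = 1/|Y| = 249 Ω, ∠Z = −∠Y = -5.43°

249 Ω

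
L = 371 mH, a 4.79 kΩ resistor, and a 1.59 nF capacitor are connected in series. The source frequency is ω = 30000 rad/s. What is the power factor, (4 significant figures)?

X_L = ωL = 11130 Ω
X_C = 1/(ωC) = 20960 Ω
Net reactance X = X_L − X_C = -9834 Ω
Z = 4790 − j9834 Ω
|Z| = √(4790² + 9834²) = 10940 Ω
∠Z = arctan(-9834/4790) = -64.03°
cos φ = cos(-64.03°) = 0.4379

0.4379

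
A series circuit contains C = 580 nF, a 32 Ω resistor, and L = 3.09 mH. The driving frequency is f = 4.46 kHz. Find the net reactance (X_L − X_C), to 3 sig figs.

ω = 2πf = 28020 rad/s
X_L = ωL = 86.6 Ω
X_C = 1/(ωC) = 61.5 Ω
X = 86.6 − 61.5 = 25.1 Ω

25.1 Ω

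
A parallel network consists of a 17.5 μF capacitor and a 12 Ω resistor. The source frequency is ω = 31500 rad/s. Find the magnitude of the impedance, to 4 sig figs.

1.794 Ω

X_C = 1/(ωC) = 1.814 Ω
Parallel: admittances add. Y = 1/R + jωC
Y = (0.08333 + j0.5512) S
|Y| = 0.5575 S → |Z| = 1/|Y| = 1.794 Ω, ∠Z = −∠Y = -81.40°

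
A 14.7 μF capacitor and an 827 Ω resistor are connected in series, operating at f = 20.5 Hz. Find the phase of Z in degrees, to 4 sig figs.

-32.56°

ω = 2πf = 128.8 rad/s
X_C = 1/(ωC) = 528.1 Ω
Z = 827.0 − j528.1 Ω
|Z| = √(827.0² + 528.1²) = 981.3 Ω
∠Z = arctan(-528.1/827.0) = -32.56°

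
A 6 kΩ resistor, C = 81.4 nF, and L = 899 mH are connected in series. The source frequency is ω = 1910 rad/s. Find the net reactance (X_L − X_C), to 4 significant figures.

X_L = ωL = 1717 Ω
X_C = 1/(ωC) = 6432 Ω
X = 1717 − 6432 = -4715 Ω

-4715 Ω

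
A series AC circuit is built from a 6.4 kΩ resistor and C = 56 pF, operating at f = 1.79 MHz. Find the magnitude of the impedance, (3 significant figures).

6590 Ω

ω = 2πf = 1.125e+07 rad/s
X_C = 1/(ωC) = 1590 Ω
Z = 6400 − j1590 Ω
|Z| = √(6400² + 1590²) = 6590 Ω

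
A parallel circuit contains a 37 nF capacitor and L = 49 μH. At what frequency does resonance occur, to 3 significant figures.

ω₀ = 1/√(LC) = 1/√(4.9e-05 × 3.7e-08) = 742700 rad/s
f₀ = ω₀/(2π) = 118 kHz

118 kHz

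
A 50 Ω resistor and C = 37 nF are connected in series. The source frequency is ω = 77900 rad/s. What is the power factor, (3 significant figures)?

X_C = 1/(ωC) = 347 Ω
Z = 50.0 − j347 Ω
|Z| = √(50.0² + 347²) = 351 Ω
∠Z = arctan(-347/50.0) = -81.8°
cos φ = cos(-81.8°) = 0.143

0.143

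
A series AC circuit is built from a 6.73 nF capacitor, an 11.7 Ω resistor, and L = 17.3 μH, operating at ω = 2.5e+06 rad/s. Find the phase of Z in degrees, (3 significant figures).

-54.1°

X_L = ωL = 43.2 Ω
X_C = 1/(ωC) = 59.4 Ω
Net reactance X = X_L − X_C = -16.2 Ω
Z = 11.7 − j16.2 Ω
|Z| = √(11.7² + 16.2²) = 20.0 Ω
∠Z = arctan(-16.2/11.7) = -54.1°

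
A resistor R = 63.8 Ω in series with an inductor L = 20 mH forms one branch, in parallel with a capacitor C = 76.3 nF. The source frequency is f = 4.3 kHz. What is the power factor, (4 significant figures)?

ω = 2πf = 27020 rad/s
X_L = ωL = 540.4 Ω
X_C = 1/(ωC) = 485.1 Ω
Branch 1 (R+jX_L): Z₁ = 63.80 + j540.4 Ω, |Z₁| = 544.1 Ω
Branch 2 (−jX_C): Z₂ = −j485.1 Ω
Parallel: Z = Z₁Z₂/(Z₁+Z₂), |Z| = 3127 Ω, ∠Z = -47.63°
cos φ = cos(-47.63°) = 0.6739

0.6739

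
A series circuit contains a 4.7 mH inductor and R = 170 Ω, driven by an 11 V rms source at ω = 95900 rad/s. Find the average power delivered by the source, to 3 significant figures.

X_L = ωL = 451 Ω
Z = 170 + j451 Ω
|Z| = √(170² + 451²) = 482 Ω
∠Z = arctan(451/170) = 69.3°
I = V/|Z| = 22.8 mA
P = VI cos φ = 11 × 0.0228 × cos(69.3°) = 88.6 mW

88.6 mW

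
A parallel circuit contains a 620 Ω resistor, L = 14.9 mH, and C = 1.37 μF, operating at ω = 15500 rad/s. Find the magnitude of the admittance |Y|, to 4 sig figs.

X_L = ωL = 230.9 Ω
X_C = 1/(ωC) = 47.09 Ω
Parallel: admittances add. Y = 1/R + 1/(jωL) + jωC
Y = (0.001613 + j0.01691) S
|Y| = 0.01698 S → |Z| = 1/|Y| = 58.89 Ω, ∠Z = −∠Y = -84.55°

16.98 mS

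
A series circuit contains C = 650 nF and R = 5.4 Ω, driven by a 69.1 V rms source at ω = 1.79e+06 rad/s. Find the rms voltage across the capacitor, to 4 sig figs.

10.86 V

X_C = 1/(ωC) = 0.8595 Ω
Z = 5.400 − j0.8595 Ω
|Z| = √(5.400² + 0.8595²) = 5.468 Ω
I = V/|Z| = 12.64 A
V_C = I·|Z_C| = 12.64 × 0.8595 = 10.86 V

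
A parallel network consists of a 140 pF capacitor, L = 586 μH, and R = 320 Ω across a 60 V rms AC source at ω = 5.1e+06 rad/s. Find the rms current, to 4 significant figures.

X_L = ωL = 2989 Ω
X_C = 1/(ωC) = 1401 Ω
Parallel: admittances add. Y = 1/R + 1/(jωL) + jωC
Y = (0.003125 + j0.0003794) S
|Y| = 0.003148 S → |Z| = 1/|Y| = 317.7 Ω, ∠Z = −∠Y = -6.922°
I = V/|Z| = 60/317.7 = 188.9 mA

188.9 mA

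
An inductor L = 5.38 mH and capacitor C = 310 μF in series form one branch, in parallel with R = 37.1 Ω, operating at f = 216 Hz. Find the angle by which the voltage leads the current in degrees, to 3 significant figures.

ω = 2πf = 1357 rad/s
X_L = ωL = 7.30 Ω
X_C = 1/(ωC) = 2.38 Ω
Branch 1: Z₁ = R = 37.1 Ω
Branch 2 (series LC): Z₂ = j(X_L − X_C) = j4.92 Ω
Parallel: Z = Z₁Z₂/(Z₁+Z₂), |Z| = 4.88 Ω, ∠Z = 82.4°

82.4°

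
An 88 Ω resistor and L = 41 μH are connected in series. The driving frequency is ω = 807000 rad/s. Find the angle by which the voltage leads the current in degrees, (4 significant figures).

X_L = ωL = 33.09 Ω
Z = 88.00 + j33.09 Ω
|Z| = √(88.00² + 33.09²) = 94.01 Ω
∠Z = arctan(33.09/88.00) = 20.61°

20.61°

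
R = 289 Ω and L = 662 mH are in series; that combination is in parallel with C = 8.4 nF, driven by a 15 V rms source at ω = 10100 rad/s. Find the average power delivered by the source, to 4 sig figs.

X_L = ωL = 6686 Ω
X_C = 1/(ωC) = 11790 Ω
Branch 1 (R+jX_L): Z₁ = 289.0 + j6686 Ω, |Z₁| = 6692 Ω
Branch 2 (−jX_C): Z₂ = −j11790 Ω
Parallel: Z = Z₁Z₂/(Z₁+Z₂), |Z| = 15440 Ω, ∠Z = 84.28°
I = V/|Z| = 971.5 μA
P = VI cos φ = 15 × 0.0009715 × cos(84.28°) = 1.452 mW

1.452 mW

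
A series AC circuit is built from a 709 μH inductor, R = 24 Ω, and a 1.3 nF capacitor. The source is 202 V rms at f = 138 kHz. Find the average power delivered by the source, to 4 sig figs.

13.10 W

ω = 2πf = 867100 rad/s
X_L = ωL = 614.8 Ω
X_C = 1/(ωC) = 887.2 Ω
Net reactance X = X_L − X_C = -272.4 Ω
Z = 24.00 − j272.4 Ω
|Z| = √(24.00² + 272.4²) = 273.4 Ω
∠Z = arctan(-272.4/24.00) = -84.96°
I = V/|Z| = 738.7 mA
P = VI cos φ = 202 × 0.7387 × cos(-84.96°) = 13.10 W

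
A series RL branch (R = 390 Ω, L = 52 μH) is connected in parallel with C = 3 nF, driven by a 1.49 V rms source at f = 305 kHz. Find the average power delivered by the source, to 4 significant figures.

ω = 2πf = 1.916e+06 rad/s
X_L = ωL = 99.65 Ω
X_C = 1/(ωC) = 173.9 Ω
Branch 1 (R+jX_L): Z₁ = 390.0 + j99.65 Ω, |Z₁| = 402.5 Ω
Branch 2 (−jX_C): Z₂ = −j173.9 Ω
Parallel: Z = Z₁Z₂/(Z₁+Z₂), |Z| = 176.4 Ω, ∠Z = -64.88°
I = V/|Z| = 8.449 mA
P = VI cos φ = 1.49 × 0.008449 × cos(-64.88°) = 5.344 mW

5.344 mW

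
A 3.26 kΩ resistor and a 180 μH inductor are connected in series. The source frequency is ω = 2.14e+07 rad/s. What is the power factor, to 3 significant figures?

X_L = ωL = 3850 Ω
Z = 3260 + j3850 Ω
|Z| = √(3260² + 3850²) = 5050 Ω
∠Z = arctan(3850/3260) = 49.8°
cos φ = cos(49.8°) = 0.646

0.646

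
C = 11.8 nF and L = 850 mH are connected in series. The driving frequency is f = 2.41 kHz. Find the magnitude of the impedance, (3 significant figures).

7270 Ω

ω = 2πf = 15140 rad/s
X_L = ωL = 12900 Ω
X_C = 1/(ωC) = 5600 Ω
Net reactance X = X_L − X_C = 7270 Ω
Z = j7270 Ω
|Z| = √(0² + 7270²) = 7270 Ω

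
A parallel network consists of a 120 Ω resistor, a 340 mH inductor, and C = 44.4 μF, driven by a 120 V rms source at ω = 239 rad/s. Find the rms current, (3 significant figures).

X_L = ωL = 81.3 Ω
X_C = 1/(ωC) = 94.2 Ω
Parallel: admittances add. Y = 1/R + 1/(jωL) + jωC
Y = (0.00833 − j0.00169) S
|Y| = 0.00850 S → |Z| = 1/|Y| = 118 Ω, ∠Z = −∠Y = 11.5°
I = V/|Z| = 120/118 = 1.02 A

1.02 A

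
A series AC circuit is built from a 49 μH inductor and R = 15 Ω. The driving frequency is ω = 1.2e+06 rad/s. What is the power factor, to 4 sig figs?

X_L = ωL = 58.80 Ω
Z = 15.00 + j58.80 Ω
|Z| = √(15.00² + 58.80²) = 60.68 Ω
∠Z = arctan(58.80/15.00) = 75.69°
cos φ = cos(75.69°) = 0.2472

0.2472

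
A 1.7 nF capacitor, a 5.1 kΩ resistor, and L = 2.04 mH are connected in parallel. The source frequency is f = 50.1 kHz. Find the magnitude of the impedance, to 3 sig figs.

961 Ω

ω = 2πf = 314800 rad/s
X_L = ωL = 642 Ω
X_C = 1/(ωC) = 1870 Ω
Parallel: admittances add. Y = 1/R + 1/(jωL) + jωC
Y = (0.000196 − j0.00102) S
|Y| = 0.00104 S → |Z| = 1/|Y| = 961 Ω, ∠Z = −∠Y = 79.1°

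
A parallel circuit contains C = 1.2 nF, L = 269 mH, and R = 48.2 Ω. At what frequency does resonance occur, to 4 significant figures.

ω₀ = 1/√(LC) = 1/√(0.269 × 1.2e-09) = 55660 rad/s
f₀ = ω₀/(2π) = 8.858 kHz

8.858 kHz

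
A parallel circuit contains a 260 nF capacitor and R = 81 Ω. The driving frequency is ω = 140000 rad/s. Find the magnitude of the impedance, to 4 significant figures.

26.02 Ω

X_C = 1/(ωC) = 27.47 Ω
Parallel: admittances add. Y = 1/R + jωC
Y = (0.01235 + j0.03640) S
|Y| = 0.03844 S → |Z| = 1/|Y| = 26.02 Ω, ∠Z = −∠Y = -71.26°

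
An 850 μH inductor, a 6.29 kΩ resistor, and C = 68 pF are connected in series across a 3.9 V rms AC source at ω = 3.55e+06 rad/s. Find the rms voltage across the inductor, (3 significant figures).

X_L = ωL = 3020 Ω
X_C = 1/(ωC) = 4140 Ω
Net reactance X = X_L − X_C = -1130 Ω
Z = 6290 − j1130 Ω
|Z| = √(6290² + 1130²) = 6390 Ω
I = V/|Z| = 610 μA
V_L = I·|Z_L| = 0.000610 × 3020 = 1.84 V

1.84 V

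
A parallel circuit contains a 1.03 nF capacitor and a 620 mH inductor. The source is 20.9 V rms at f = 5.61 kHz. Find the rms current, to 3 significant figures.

ω = 2πf = 35250 rad/s
X_L = ωL = 21900 Ω
X_C = 1/(ωC) = 27500 Ω
Parallel: admittances add. Y = 1/(jωL) + jωC
Y = (0 − j9.45e-06) S
|Y| = 9.45e-06 S → |Z| = 1/|Y| = 106000 Ω, ∠Z = −∠Y = 90.0°
I = V/|Z| = 20.9/106000 = 198 μA

198 μA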